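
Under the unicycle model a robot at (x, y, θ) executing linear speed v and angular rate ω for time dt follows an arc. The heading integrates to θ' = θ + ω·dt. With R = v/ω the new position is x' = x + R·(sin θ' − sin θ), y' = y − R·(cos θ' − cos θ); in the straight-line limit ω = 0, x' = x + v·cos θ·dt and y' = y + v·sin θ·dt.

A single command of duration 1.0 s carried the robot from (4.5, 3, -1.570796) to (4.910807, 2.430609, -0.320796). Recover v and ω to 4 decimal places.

Δθ = -0.320796 − -1.570796 = 1.250000
ω = Δθ/dt = 1.250000/1.0 = 1.2500
R = −Δy/(cos θ' − cos θ) = 0.6000
v = R·ω = 0.6000·1.2500 = 0.7500

v = 0.7500, ω = 1.2500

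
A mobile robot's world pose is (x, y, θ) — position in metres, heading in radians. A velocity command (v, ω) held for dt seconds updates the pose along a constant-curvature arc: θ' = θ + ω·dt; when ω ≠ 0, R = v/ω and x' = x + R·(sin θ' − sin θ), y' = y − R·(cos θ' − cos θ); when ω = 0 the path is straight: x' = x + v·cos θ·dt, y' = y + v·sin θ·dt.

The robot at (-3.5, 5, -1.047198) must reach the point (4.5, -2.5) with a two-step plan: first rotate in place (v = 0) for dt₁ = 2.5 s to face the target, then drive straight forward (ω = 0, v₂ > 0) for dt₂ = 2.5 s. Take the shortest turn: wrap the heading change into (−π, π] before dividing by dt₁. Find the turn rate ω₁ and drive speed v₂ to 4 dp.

ω₁ = 0.1176, v₂ = 4.3863

heading to target = atan2(-2.5−5, 4.5−-3.5) = -0.7532
Δθ = wrap(-0.7532 − -1.0472) = 0.2940; ω₁ = Δθ/dt₁ = 0.1176
distance = √((4.5−-3.5)² + (-2.5−5)²) = 10.9659; v₂ = distance/dt₂ = 4.3863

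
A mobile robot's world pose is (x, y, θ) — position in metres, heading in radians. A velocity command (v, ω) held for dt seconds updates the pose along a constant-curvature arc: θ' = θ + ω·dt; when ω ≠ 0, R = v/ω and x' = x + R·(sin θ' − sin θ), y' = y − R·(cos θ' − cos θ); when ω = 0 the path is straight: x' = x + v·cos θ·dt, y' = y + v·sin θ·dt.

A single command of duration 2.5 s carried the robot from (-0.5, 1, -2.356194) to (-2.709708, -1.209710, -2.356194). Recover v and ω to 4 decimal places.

v = 1.2500, ω = 0.0000

Δθ = -2.356194 − -2.356194 = 0.000000
ω = Δθ/dt = 0.000000/2.5 = 0.0000
ω = 0 → v = (Δx·cos θ + Δy·sin θ)/dt = 1.2500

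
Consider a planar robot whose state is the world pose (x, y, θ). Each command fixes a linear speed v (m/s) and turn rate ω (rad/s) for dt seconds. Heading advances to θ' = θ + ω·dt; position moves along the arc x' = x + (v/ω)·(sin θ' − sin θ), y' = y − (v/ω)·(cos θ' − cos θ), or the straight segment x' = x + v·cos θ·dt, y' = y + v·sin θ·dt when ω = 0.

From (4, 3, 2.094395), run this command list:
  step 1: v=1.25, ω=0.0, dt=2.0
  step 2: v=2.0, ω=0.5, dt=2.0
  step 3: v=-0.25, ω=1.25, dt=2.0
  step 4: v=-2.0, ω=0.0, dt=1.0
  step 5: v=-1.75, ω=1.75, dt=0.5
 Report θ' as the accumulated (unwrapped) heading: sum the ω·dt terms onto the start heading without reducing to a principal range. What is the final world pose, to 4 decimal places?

(-2.7536, 8.9967, 6.4694)

step 1: θ'=2.0944 (straight) → pose (2.7500, 5.1651, 2.0944)
step 2: θ'=3.0944 (R=4.0000) → pose (-0.5254, 7.1606, 3.0944)
step 3: θ'=5.5944 (R=-0.2000) → pose (-0.3888, 7.5148, 5.5944)
step 4: θ'=5.5944 (straight) → pose (-1.9329, 8.7860, 5.5944)
step 5: θ'=6.4694 (R=-1.0000) → pose (-2.7536, 8.9967, 6.4694)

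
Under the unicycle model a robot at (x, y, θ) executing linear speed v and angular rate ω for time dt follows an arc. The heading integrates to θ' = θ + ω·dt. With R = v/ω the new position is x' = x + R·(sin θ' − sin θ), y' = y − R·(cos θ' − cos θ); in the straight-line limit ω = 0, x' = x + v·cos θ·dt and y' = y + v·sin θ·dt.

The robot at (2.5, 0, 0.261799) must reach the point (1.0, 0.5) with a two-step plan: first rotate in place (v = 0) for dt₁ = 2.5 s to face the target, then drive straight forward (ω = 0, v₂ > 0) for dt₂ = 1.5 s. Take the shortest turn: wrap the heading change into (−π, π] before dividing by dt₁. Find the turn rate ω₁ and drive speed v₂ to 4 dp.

ω₁ = 1.0232, v₂ = 1.0541

heading to target = atan2(0.5−0, 1−2.5) = 2.8198
Δθ = wrap(2.8198 − 0.2618) = 2.5580; ω₁ = Δθ/dt₁ = 1.0232
distance = √((1−2.5)² + (0.5−0)²) = 1.5811; v₂ = distance/dt₂ = 1.0541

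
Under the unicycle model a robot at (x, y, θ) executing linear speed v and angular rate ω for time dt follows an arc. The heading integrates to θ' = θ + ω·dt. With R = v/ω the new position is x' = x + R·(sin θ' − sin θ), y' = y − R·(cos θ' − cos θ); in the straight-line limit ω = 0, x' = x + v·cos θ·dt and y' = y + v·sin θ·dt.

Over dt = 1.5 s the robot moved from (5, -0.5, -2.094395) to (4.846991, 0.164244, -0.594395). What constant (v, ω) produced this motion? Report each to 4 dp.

v = -0.5000, ω = 1.0000

Δθ = -0.594395 − -2.094395 = 1.500000
ω = Δθ/dt = 1.500000/1.5 = 1.0000
R = −Δy/(cos θ' − cos θ) = -0.5000
v = R·ω = -0.5000·1.0000 = -0.5000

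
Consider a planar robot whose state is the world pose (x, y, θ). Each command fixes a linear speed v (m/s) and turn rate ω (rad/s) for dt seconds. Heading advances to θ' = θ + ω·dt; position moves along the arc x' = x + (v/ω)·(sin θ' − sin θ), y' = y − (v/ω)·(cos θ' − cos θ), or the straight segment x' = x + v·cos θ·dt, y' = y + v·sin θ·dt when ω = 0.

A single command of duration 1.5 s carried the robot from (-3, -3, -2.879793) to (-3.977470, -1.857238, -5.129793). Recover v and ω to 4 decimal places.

Δθ = -5.129793 − -2.879793 = -2.250000
ω = Δθ/dt = -2.250000/1.5 = -1.5000
R = −Δy/(cos θ' − cos θ) = -0.8333
v = R·ω = -0.8333·-1.5000 = 1.2500

v = 1.2500, ω = -1.5000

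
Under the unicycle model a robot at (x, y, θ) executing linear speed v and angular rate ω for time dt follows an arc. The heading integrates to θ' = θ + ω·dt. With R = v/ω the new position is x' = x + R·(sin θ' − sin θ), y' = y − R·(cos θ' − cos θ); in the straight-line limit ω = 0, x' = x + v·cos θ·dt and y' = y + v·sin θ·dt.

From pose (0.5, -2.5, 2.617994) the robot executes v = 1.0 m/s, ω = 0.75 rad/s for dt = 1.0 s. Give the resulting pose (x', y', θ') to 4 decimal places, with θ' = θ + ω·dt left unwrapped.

(-0.4660, -2.3554, 3.3680)

θ' = 2.6180 + 0.75·1.0 = 3.3680
R = v/ω = 1.0/0.75 = 1.3333
x' = 0.5 + 1.3333·(sin 3.3680 − sin 2.6180) = -0.4660
y' = -2.5 − 1.3333·(cos 3.3680 − cos 2.6180) = -2.3554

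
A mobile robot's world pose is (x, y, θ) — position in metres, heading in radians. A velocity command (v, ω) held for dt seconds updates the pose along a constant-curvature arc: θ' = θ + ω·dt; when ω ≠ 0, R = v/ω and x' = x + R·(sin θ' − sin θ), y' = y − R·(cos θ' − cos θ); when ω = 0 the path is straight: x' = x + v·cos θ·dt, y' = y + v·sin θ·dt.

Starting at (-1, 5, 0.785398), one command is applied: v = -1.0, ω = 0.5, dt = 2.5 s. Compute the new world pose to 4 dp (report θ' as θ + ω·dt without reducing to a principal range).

θ' = 0.7854 + 0.5·2.5 = 2.0354
R = v/ω = -1.0/0.5 = -2.0000
x' = -1 + -2.0000·(sin 2.0354 − sin 0.7854) = -1.3738
y' = 5 − -2.0000·(cos 2.0354 − cos 0.7854) = 2.6897

(-1.3738, 2.6897, 2.0354)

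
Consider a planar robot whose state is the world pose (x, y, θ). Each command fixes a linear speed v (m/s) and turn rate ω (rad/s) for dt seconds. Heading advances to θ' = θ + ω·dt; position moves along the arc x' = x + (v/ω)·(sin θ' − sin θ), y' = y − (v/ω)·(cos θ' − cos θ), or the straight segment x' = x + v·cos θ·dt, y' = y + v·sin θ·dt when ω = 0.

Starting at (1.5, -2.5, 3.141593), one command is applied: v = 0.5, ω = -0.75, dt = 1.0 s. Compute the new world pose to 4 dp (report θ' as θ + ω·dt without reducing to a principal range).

θ' = 3.1416 + -0.75·1.0 = 2.3916
R = v/ω = 0.5/-0.75 = -0.6667
x' = 1.5 + -0.6667·(sin 2.3916 − sin 3.1416) = 1.0456
y' = -2.5 − -0.6667·(cos 2.3916 − cos 3.1416) = -2.3211

(1.0456, -2.3211, 2.3916)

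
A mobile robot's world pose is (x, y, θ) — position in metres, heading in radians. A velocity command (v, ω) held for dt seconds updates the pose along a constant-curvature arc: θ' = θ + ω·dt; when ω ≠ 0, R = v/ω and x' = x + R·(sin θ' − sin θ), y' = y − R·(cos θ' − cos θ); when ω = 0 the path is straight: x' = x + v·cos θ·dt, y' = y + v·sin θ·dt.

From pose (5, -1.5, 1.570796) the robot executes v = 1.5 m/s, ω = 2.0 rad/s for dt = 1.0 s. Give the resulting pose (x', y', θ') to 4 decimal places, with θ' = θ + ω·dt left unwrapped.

θ' = 1.5708 + 2.0·1.0 = 3.5708
R = v/ω = 1.5/2.0 = 0.7500
x' = 5 + 0.7500·(sin 3.5708 − sin 1.5708) = 3.9379
y' = -1.5 − 0.7500·(cos 3.5708 − cos 1.5708) = -0.8180

(3.9379, -0.8180, 3.5708)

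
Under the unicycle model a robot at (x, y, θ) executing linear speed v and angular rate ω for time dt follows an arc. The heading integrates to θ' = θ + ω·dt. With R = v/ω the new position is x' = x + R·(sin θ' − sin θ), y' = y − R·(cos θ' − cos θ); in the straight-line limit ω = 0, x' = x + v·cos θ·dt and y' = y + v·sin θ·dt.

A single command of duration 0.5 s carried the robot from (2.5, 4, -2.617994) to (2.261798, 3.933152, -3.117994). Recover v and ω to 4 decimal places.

v = 0.5000, ω = -1.0000

Δθ = -3.117994 − -2.617994 = -0.500000
ω = Δθ/dt = -0.500000/0.5 = -1.0000
R = Δx/(sin θ' − sin θ) = -0.5000
v = R·ω = -0.5000·-1.0000 = 0.5000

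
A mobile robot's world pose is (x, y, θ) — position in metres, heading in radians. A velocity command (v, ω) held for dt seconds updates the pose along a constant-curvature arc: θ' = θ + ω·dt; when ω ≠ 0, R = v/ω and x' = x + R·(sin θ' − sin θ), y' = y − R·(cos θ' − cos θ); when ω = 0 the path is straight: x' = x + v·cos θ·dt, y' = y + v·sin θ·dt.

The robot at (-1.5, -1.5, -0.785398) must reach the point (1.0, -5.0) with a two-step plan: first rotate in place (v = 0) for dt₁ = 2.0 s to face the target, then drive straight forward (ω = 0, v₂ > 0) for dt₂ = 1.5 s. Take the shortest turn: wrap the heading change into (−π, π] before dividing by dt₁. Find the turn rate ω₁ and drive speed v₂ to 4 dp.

ω₁ = -0.0826, v₂ = 2.8674

heading to target = atan2(-5−-1.5, 1−-1.5) = -0.9505
Δθ = wrap(-0.9505 − -0.7854) = -0.1651; ω₁ = Δθ/dt₁ = -0.0826
distance = √((1−-1.5)² + (-5−-1.5)²) = 4.3012; v₂ = distance/dt₂ = 2.8674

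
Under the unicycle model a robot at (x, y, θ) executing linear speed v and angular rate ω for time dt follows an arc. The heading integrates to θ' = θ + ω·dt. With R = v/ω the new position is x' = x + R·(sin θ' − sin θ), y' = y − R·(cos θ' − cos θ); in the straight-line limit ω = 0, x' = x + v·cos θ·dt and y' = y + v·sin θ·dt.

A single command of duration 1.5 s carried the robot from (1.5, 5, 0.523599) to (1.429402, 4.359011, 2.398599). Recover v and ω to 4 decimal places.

v = -0.5000, ω = 1.2500

Δθ = 2.398599 − 0.523599 = 1.875000
ω = Δθ/dt = 1.875000/1.5 = 1.2500
R = −Δy/(cos θ' − cos θ) = -0.4000
v = R·ω = -0.4000·1.2500 = -0.5000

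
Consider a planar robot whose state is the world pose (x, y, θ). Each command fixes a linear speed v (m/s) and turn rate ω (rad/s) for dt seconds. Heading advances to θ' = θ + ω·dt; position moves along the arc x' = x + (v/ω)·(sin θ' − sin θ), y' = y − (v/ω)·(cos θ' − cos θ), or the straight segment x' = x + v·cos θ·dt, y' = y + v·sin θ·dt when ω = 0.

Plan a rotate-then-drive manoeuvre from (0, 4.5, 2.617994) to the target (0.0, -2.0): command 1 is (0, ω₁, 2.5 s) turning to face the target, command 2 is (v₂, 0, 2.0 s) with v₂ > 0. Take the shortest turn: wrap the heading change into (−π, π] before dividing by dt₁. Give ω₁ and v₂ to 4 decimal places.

ω₁ = 0.8378, v₂ = 3.2500

heading to target = atan2(-2−4.5, 0−0) = -1.5708
Δθ = wrap(-1.5708 − 2.6180) = 2.0944; ω₁ = Δθ/dt₁ = 0.8378
distance = √((0−0)² + (-2−4.5)²) = 6.5000; v₂ = distance/dt₂ = 3.2500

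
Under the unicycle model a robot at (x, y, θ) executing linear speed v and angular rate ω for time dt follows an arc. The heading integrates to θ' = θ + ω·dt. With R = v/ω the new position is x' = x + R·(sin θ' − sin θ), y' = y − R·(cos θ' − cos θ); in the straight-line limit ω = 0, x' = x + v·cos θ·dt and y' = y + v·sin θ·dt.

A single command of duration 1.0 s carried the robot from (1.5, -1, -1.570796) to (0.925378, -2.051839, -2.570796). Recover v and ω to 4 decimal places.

Δθ = -2.570796 − -1.570796 = -1.000000
ω = Δθ/dt = -1.000000/1.0 = -1.0000
R = −Δy/(cos θ' − cos θ) = -1.2500
v = R·ω = -1.2500·-1.0000 = 1.2500

v = 1.2500, ω = -1.0000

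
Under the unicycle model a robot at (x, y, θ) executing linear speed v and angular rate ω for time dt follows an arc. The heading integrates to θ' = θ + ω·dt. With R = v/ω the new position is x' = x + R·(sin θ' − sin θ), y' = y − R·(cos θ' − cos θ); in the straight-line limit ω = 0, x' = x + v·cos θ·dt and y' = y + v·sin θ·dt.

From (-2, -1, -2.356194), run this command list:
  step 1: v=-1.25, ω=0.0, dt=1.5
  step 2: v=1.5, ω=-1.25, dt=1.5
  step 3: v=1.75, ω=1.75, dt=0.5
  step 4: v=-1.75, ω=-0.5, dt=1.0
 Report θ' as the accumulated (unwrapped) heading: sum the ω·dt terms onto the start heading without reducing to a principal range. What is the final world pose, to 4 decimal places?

(-1.7117, 0.3572, -3.8562)

step 1: θ'=-2.3562 (straight) → pose (-0.6742, 0.3258, -2.3562)
step 2: θ'=-4.2312 (R=-1.2000) → pose (-2.5864, 0.6189, -4.2312)
step 3: θ'=-3.3562 (R=1.0000) → pose (-3.2599, 1.1332, -3.3562)
step 4: θ'=-3.8562 (R=3.5000) → pose (-1.7117, 0.3572, -3.8562)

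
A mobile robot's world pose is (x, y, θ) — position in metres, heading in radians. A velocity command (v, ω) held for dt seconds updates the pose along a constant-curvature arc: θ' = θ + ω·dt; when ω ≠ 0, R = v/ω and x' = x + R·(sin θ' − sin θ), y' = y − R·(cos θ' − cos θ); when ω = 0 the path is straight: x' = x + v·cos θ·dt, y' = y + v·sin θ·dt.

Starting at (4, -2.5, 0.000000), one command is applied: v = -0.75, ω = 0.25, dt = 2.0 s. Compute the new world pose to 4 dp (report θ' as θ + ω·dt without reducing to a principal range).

θ' = 0.0000 + 0.25·2.0 = 0.5000
R = v/ω = -0.75/0.25 = -3.0000
x' = 4 + -3.0000·(sin 0.5000 − sin 0.0000) = 2.5617
y' = -2.5 − -3.0000·(cos 0.5000 − cos 0.0000) = -2.8673

(2.5617, -2.8673, 0.5000)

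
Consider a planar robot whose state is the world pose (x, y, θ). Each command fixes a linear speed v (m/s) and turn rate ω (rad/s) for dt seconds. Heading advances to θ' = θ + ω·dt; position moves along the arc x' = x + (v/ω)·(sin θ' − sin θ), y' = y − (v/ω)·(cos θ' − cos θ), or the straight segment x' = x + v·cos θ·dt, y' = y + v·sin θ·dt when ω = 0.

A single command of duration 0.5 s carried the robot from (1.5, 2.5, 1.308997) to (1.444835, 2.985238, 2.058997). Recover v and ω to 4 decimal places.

Δθ = 2.058997 − 1.308997 = 0.750000
ω = Δθ/dt = 0.750000/0.5 = 1.5000
R = −Δy/(cos θ' − cos θ) = 0.6667
v = R·ω = 0.6667·1.5000 = 1.0000

v = 1.0000, ω = 1.5000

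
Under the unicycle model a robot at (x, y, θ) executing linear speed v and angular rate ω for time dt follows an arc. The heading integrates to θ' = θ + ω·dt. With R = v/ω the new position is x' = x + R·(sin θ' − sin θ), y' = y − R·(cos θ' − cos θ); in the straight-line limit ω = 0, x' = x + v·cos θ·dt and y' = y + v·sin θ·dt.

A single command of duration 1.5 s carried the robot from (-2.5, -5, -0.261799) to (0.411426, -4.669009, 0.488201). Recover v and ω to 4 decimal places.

Δθ = 0.488201 − -0.261799 = 0.750000
ω = Δθ/dt = 0.750000/1.5 = 0.5000
R = Δx/(sin θ' − sin θ) = 4.0000
v = R·ω = 4.0000·0.5000 = 2.0000

v = 2.0000, ω = 0.5000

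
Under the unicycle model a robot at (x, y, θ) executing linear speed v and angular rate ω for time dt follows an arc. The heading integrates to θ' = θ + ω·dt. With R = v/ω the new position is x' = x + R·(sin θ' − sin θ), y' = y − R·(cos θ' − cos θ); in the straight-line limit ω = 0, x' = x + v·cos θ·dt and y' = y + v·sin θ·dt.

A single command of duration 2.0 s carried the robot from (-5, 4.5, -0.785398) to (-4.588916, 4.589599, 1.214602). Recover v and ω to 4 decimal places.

Δθ = 1.214602 − -0.785398 = 2.000000
ω = Δθ/dt = 2.000000/2.0 = 1.0000
R = Δx/(sin θ' − sin θ) = 0.2500
v = R·ω = 0.2500·1.0000 = 0.2500

v = 0.2500, ω = 1.0000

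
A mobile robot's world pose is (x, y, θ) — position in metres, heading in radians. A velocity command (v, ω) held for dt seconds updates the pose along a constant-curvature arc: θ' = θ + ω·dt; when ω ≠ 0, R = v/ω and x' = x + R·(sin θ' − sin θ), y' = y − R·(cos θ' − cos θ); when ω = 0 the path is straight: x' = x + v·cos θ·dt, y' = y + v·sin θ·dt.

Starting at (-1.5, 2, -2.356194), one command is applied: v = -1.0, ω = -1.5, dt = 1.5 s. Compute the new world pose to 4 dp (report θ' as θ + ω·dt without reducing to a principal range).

(-0.3657, 1.5993, -4.6062)

θ' = -2.3562 + -1.5·1.5 = -4.6062
R = v/ω = -1.0/-1.5 = 0.6667
x' = -1.5 + 0.6667·(sin -4.6062 − sin -2.3562) = -0.3657
y' = 2 − 0.6667·(cos -4.6062 − cos -2.3562) = 1.5993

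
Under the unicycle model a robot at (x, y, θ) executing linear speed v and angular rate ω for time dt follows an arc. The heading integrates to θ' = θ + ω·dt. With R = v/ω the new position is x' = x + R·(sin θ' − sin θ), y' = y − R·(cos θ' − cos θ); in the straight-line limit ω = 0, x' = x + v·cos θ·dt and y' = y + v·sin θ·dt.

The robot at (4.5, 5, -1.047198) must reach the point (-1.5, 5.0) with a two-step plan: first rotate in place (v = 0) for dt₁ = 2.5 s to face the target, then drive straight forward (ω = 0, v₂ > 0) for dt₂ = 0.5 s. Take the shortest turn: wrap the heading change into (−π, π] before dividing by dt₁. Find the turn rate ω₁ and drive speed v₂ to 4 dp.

heading to target = atan2(5−5, -1.5−4.5) = 3.1416
Δθ = wrap(3.1416 − -1.0472) = -2.0944; ω₁ = Δθ/dt₁ = -0.8378
distance = √((-1.5−4.5)² + (5−5)²) = 6.0000; v₂ = distance/dt₂ = 12.0000

ω₁ = -0.8378, v₂ = 12.0000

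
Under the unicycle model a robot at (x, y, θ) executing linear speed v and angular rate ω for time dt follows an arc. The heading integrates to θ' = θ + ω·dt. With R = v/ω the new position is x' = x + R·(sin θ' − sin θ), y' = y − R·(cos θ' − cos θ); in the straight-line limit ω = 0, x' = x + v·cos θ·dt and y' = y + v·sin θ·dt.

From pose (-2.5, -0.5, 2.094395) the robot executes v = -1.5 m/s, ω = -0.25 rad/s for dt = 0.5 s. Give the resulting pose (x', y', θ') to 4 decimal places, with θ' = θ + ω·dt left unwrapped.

θ' = 2.0944 + -0.25·0.5 = 1.9694
R = v/ω = -1.5/-0.25 = 6.0000
x' = -2.5 + 6.0000·(sin 1.9694 − sin 2.0944) = -2.1665
y' = -0.5 − 6.0000·(cos 1.9694 − cos 2.0944) = -1.1712

(-2.1665, -1.1712, 1.9694)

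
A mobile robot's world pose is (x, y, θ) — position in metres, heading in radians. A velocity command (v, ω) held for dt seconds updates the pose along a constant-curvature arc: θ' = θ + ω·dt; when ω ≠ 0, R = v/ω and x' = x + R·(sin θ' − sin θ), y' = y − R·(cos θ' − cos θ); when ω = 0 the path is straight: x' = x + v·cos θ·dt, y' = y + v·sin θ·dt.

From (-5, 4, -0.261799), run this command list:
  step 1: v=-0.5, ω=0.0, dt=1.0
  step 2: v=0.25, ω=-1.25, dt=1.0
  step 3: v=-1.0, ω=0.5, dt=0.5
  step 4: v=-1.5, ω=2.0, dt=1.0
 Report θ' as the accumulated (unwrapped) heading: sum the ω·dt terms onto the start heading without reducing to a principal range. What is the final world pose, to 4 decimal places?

(-6.6455, 4.7650, 0.7382)

step 1: θ'=-0.2618 (straight) → pose (-5.4830, 4.1294, -0.2618)
step 2: θ'=-1.5118 (R=-0.2000) → pose (-5.3351, 3.9480, -1.5118)
step 3: θ'=-1.2618 (R=-2.0000) → pose (-5.4263, 4.4383, -1.2618)
step 4: θ'=0.7382 (R=-0.7500) → pose (-6.6455, 4.7650, 0.7382)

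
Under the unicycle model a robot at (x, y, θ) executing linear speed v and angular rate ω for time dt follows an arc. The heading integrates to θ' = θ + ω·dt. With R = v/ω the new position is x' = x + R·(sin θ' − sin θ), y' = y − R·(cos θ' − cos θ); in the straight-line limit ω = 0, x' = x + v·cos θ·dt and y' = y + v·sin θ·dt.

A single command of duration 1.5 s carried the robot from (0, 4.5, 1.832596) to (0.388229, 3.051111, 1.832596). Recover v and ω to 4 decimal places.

v = -1.0000, ω = 0.0000

Δθ = 1.832596 − 1.832596 = 0.000000
ω = Δθ/dt = 0.000000/1.5 = 0.0000
ω = 0 → v = (Δx·cos θ + Δy·sin θ)/dt = -1.0000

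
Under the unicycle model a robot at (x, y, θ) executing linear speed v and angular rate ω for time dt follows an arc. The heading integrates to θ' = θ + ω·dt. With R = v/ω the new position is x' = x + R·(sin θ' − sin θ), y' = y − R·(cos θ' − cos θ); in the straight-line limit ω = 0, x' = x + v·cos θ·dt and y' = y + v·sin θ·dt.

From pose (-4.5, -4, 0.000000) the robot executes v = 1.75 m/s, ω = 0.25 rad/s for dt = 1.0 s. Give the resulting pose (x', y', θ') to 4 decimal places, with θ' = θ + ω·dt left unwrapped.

(-2.7682, -3.7824, 0.2500)

θ' = 0.0000 + 0.25·1.0 = 0.2500
R = v/ω = 1.75/0.25 = 7.0000
x' = -4.5 + 7.0000·(sin 0.2500 − sin 0.0000) = -2.7682
y' = -4 − 7.0000·(cos 0.2500 − cos 0.0000) = -3.7824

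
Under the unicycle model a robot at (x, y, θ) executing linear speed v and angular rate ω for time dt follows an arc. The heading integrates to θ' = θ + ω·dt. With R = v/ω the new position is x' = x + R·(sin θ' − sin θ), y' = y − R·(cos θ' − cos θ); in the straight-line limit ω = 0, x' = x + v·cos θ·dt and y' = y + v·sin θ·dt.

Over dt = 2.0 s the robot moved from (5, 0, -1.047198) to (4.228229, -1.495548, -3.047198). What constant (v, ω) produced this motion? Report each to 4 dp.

Δθ = -3.047198 − -1.047198 = -2.000000
ω = Δθ/dt = -2.000000/2.0 = -1.0000
R = −Δy/(cos θ' − cos θ) = -1.0000
v = R·ω = -1.0000·-1.0000 = 1.0000

v = 1.0000, ω = -1.0000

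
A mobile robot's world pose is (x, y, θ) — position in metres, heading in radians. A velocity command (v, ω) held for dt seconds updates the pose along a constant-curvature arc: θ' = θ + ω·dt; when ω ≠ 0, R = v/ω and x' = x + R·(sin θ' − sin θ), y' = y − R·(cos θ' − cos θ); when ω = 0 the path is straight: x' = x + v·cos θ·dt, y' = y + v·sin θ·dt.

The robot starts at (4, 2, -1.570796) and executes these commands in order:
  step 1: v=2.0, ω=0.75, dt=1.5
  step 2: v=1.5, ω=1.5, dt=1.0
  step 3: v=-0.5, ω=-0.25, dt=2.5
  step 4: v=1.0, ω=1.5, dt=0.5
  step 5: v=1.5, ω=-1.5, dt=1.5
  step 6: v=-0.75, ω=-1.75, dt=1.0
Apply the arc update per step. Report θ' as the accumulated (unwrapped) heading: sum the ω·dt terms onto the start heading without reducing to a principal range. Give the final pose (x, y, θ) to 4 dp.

step 1: θ'=-0.4458 (R=2.6667) → pose (5.5169, -0.4060, -0.4458)
step 2: θ'=1.0542 (R=1.0000) → pose (6.8175, 0.0023, 1.0542)
step 3: θ'=0.4292 (R=2.0000) → pose (5.9108, -0.8285, 0.4292)
step 4: θ'=1.1792 (R=0.6667) → pose (6.2496, -0.4767, 1.1792)
step 5: θ'=-1.0708 (R=-1.0000) → pose (8.0515, -0.3789, -1.0708)
step 6: θ'=-2.8208 (R=0.4286) → pose (8.2925, 0.2332, -2.8208)

(8.2925, 0.2332, -2.8208)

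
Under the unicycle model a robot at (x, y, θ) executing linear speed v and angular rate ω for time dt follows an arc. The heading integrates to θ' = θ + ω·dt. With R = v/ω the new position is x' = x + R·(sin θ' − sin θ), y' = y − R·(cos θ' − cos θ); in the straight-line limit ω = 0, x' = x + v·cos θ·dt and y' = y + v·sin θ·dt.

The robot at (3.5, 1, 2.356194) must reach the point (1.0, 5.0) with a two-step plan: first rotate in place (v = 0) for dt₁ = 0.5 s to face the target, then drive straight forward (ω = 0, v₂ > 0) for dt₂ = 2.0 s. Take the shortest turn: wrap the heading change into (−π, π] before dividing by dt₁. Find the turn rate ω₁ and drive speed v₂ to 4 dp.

heading to target = atan2(5−1, 1−3.5) = 2.1294
Δθ = wrap(2.1294 − 2.3562) = -0.2268; ω₁ = Δθ/dt₁ = -0.4536
distance = √((1−3.5)² + (5−1)²) = 4.7170; v₂ = distance/dt₂ = 2.3585

ω₁ = -0.4536, v₂ = 2.3585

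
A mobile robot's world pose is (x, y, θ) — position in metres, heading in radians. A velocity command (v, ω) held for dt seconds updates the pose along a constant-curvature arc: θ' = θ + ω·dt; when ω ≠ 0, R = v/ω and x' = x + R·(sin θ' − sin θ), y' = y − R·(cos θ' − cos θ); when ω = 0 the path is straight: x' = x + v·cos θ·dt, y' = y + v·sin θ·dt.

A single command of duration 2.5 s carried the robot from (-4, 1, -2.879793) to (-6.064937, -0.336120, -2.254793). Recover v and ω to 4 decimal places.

v = 1.0000, ω = 0.2500

Δθ = -2.254793 − -2.879793 = 0.625000
ω = Δθ/dt = 0.625000/2.5 = 0.2500
R = Δx/(sin θ' − sin θ) = 4.0000
v = R·ω = 4.0000·0.2500 = 1.0000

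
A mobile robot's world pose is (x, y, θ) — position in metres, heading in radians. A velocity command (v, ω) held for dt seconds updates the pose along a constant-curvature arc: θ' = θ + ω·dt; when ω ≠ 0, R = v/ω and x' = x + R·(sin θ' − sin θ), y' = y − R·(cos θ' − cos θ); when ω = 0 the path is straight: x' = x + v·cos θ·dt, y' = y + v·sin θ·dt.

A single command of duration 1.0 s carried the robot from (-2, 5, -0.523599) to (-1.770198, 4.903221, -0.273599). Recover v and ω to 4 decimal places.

v = 0.2500, ω = 0.2500

Δθ = -0.273599 − -0.523599 = 0.250000
ω = Δθ/dt = 0.250000/1.0 = 0.2500
R = Δx/(sin θ' − sin θ) = 1.0000
v = R·ω = 1.0000·0.2500 = 0.2500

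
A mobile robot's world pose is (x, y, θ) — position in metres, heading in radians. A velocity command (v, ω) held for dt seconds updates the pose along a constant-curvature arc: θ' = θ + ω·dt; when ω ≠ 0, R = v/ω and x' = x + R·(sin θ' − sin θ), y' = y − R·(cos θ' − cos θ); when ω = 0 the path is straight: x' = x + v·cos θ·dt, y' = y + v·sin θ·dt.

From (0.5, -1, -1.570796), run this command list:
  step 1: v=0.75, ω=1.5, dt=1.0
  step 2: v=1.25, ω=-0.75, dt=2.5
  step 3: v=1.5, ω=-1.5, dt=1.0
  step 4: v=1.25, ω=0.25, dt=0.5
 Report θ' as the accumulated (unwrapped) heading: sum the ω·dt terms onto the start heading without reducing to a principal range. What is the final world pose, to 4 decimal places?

step 1: θ'=-0.0708 (R=0.5000) → pose (0.9646, -1.4987, -0.0708)
step 2: θ'=-1.9458 (R=-1.6667) → pose (2.3976, -3.7717, -1.9458)
step 3: θ'=-3.4458 (R=-1.0000) → pose (1.1675, -4.3595, -3.4458)
step 4: θ'=-3.3208 (R=5.0000) → pose (0.5611, -4.2100, -3.3208)

(0.5611, -4.2100, -3.3208)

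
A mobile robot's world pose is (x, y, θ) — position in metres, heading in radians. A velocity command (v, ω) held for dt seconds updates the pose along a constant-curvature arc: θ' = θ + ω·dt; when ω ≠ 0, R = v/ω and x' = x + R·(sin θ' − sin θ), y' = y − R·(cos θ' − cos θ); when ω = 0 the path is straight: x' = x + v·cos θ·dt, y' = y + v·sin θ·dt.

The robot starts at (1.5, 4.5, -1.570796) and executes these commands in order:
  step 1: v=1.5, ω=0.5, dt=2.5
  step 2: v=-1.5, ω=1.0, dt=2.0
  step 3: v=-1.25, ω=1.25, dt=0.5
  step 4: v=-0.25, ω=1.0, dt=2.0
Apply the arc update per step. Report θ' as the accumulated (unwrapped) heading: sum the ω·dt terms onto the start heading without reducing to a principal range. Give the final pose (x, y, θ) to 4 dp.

step 1: θ'=-0.3208 (R=3.0000) → pose (3.5540, 1.6530, -0.3208)
step 2: θ'=1.6792 (R=-1.5000) → pose (1.5899, 0.0673, 1.6792)
step 3: θ'=2.3042 (R=-1.0000) → pose (1.8411, -0.4939, 2.3042)
step 4: θ'=4.3042 (R=-0.2500) → pose (2.2563, -0.4258, 4.3042)

(2.2563, -0.4258, 4.3042)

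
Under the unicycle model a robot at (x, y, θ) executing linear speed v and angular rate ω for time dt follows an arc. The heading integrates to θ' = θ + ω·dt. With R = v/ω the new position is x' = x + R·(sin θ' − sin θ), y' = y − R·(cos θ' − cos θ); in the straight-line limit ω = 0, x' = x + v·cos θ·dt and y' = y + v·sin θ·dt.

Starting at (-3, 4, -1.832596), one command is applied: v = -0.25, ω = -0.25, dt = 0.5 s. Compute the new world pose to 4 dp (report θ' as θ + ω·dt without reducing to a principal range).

(-2.9602, 4.1184, -1.9576)

θ' = -1.8326 + -0.25·0.5 = -1.9576
R = v/ω = -0.25/-0.25 = 1.0000
x' = -3 + 1.0000·(sin -1.9576 − sin -1.8326) = -2.9602
y' = 4 − 1.0000·(cos -1.9576 − cos -1.8326) = 4.1184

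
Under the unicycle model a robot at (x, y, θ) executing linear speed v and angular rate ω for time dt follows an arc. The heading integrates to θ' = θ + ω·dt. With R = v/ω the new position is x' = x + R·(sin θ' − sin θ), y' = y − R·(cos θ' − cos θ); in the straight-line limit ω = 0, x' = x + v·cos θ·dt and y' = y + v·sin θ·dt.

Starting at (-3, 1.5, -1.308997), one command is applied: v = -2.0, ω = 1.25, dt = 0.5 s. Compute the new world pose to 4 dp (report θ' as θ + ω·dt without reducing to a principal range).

θ' = -1.3090 + 1.25·0.5 = -0.6840
R = v/ω = -2.0/1.25 = -1.6000
x' = -3 + -1.6000·(sin -0.6840 − sin -1.3090) = -3.5344
y' = 1.5 − -1.6000·(cos -0.6840 − cos -1.3090) = 2.3260

(-3.5344, 2.3260, -0.6840)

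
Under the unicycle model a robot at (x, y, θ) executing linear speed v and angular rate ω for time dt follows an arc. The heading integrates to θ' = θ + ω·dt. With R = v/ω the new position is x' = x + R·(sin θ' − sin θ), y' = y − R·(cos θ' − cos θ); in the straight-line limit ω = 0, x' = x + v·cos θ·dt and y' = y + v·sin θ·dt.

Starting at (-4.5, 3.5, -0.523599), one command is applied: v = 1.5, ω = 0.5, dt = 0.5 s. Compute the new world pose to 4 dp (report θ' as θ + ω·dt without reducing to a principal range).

(-3.8106, 3.2097, -0.2736)

θ' = -0.5236 + 0.5·0.5 = -0.2736
R = v/ω = 1.5/0.5 = 3.0000
x' = -4.5 + 3.0000·(sin -0.2736 − sin -0.5236) = -3.8106
y' = 3.5 − 3.0000·(cos -0.2736 − cos -0.5236) = 3.2097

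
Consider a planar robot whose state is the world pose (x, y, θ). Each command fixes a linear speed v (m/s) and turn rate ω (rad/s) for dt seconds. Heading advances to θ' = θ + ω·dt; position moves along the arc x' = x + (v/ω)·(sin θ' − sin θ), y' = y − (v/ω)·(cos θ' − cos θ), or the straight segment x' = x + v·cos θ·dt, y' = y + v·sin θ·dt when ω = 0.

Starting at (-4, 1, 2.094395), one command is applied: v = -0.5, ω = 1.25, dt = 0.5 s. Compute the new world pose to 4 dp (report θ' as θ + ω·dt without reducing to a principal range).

θ' = 2.0944 + 1.25·0.5 = 2.7194
R = v/ω = -0.5/1.25 = -0.4000
x' = -4 + -0.4000·(sin 2.7194 − sin 2.0944) = -3.8175
y' = 1 − -0.4000·(cos 2.7194 − cos 2.0944) = 0.8351

(-3.8175, 0.8351, 2.7194)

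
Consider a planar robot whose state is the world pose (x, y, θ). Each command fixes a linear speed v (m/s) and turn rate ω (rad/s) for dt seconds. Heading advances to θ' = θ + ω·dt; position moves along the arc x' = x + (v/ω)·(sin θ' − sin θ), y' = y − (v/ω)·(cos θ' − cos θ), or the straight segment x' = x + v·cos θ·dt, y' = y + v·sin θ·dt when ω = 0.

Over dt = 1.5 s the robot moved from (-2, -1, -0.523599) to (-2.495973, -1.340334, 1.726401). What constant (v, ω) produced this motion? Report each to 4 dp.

Δθ = 1.726401 − -0.523599 = 2.250000
ω = Δθ/dt = 2.250000/1.5 = 1.5000
R = Δx/(sin θ' − sin θ) = -0.3333
v = R·ω = -0.3333·1.5000 = -0.5000

v = -0.5000, ω = 1.5000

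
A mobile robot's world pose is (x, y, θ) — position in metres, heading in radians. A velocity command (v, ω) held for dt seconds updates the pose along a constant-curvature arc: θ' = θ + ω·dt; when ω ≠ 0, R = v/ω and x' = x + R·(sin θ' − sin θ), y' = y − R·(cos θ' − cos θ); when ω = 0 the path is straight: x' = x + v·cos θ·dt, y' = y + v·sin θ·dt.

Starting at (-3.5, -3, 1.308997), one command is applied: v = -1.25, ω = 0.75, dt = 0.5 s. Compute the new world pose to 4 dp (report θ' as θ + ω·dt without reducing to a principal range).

θ' = 1.3090 + 0.75·0.5 = 1.6840
R = v/ω = -1.25/0.75 = -1.6667
x' = -3.5 + -1.6667·(sin 1.6840 − sin 1.3090) = -3.5461
y' = -3 − -1.6667·(cos 1.6840 − cos 1.3090) = -3.6196

(-3.5461, -3.6196, 1.6840)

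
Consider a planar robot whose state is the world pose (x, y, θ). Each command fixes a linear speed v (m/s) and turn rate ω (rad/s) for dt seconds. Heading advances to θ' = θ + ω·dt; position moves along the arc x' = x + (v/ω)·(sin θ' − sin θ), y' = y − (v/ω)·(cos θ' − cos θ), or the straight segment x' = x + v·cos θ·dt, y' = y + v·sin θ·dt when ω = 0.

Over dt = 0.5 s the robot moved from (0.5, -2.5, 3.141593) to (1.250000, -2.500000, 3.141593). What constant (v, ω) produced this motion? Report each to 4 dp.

Δθ = 3.141593 − 3.141593 = 0.000000
ω = Δθ/dt = 0.000000/0.5 = 0.0000
ω = 0 → v = (Δx·cos θ + Δy·sin θ)/dt = -1.5000

v = -1.5000, ω = 0.0000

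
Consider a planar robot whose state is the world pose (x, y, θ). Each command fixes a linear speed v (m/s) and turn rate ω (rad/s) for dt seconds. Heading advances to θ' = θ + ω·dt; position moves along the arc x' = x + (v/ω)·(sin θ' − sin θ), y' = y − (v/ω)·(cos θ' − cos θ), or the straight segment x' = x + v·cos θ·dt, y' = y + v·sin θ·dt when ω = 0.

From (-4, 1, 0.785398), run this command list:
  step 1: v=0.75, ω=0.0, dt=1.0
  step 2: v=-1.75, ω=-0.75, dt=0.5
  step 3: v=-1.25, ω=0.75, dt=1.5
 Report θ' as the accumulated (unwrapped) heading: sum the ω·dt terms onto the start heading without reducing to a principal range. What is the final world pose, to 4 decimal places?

(-5.1893, -0.4286, 1.5354)

step 1: θ'=0.7854 (straight) → pose (-3.4697, 1.5303, 0.7854)
step 2: θ'=0.4104 (R=2.3333) → pose (-4.1886, 1.0407, 0.4104)
step 3: θ'=1.5354 (R=-1.6667) → pose (-5.1893, -0.4286, 1.5354)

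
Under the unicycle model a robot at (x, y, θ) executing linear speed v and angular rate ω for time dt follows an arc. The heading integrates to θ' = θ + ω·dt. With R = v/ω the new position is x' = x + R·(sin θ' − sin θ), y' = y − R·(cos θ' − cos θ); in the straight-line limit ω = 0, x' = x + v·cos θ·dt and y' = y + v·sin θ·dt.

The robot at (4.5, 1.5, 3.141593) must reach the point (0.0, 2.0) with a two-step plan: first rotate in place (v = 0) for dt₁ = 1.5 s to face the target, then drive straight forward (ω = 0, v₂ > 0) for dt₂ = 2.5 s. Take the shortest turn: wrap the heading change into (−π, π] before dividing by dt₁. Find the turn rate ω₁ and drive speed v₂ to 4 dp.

heading to target = atan2(2−1.5, 0−4.5) = 3.0309
Δθ = wrap(3.0309 − 3.1416) = -0.1107; ω₁ = Δθ/dt₁ = -0.0738
distance = √((0−4.5)² + (2−1.5)²) = 4.5277; v₂ = distance/dt₂ = 1.8111

ω₁ = -0.0738, v₂ = 1.8111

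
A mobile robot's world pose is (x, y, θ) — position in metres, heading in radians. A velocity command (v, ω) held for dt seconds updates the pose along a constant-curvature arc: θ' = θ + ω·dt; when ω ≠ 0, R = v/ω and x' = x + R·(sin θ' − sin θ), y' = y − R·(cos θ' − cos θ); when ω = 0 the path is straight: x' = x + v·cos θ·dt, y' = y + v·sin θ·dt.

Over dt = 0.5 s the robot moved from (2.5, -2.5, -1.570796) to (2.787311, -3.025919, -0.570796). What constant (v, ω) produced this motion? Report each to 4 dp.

v = 1.2500, ω = 2.0000

Δθ = -0.570796 − -1.570796 = 1.000000
ω = Δθ/dt = 1.000000/0.5 = 2.0000
R = −Δy/(cos θ' − cos θ) = 0.6250
v = R·ω = 0.6250·2.0000 = 1.2500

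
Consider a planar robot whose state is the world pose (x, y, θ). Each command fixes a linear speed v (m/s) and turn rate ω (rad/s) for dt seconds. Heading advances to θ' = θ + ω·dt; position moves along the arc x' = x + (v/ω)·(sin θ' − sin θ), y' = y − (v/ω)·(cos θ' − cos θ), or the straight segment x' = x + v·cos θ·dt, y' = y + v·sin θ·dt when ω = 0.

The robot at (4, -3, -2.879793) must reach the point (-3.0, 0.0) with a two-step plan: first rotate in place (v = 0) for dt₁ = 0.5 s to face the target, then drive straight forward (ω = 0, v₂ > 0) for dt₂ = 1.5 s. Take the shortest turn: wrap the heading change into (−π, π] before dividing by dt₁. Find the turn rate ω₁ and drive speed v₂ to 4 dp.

heading to target = atan2(0−-3, -3−4) = 2.7367
Δθ = wrap(2.7367 − -2.8798) = -0.6667; ω₁ = Δθ/dt₁ = -1.3334
distance = √((-3−4)² + (0−-3)²) = 7.6158; v₂ = distance/dt₂ = 5.0772

ω₁ = -1.3334, v₂ = 5.0772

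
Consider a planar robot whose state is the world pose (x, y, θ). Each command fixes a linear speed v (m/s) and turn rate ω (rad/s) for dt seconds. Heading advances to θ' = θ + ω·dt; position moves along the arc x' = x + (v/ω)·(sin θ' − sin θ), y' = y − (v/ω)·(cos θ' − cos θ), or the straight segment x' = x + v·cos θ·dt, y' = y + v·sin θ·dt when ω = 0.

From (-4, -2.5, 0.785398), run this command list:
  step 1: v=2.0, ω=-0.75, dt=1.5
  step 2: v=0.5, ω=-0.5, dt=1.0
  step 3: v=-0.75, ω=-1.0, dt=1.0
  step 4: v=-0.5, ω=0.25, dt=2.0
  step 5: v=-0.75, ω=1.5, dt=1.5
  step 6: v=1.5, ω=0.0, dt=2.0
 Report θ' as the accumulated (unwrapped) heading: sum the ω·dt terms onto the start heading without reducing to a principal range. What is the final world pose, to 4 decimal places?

(-0.0023, 2.1045, 0.9104)

step 1: θ'=-0.3396 (R=-2.6667) → pose (-1.2261, -1.8713, -0.3396)
step 2: θ'=-0.8396 (R=-1.0000) → pose (-0.8148, -2.1464, -0.8396)
step 3: θ'=-1.8396 (R=0.7500) → pose (-0.9796, -1.4464, -1.8396)
step 4: θ'=-1.3396 (R=-2.0000) → pose (-0.9610, -0.4569, -1.3396)
step 5: θ'=0.9104 (R=-0.5000) → pose (-1.8426, -0.2648, 0.9104)
step 6: θ'=0.9104 (straight) → pose (-0.0023, 2.1045, 0.9104)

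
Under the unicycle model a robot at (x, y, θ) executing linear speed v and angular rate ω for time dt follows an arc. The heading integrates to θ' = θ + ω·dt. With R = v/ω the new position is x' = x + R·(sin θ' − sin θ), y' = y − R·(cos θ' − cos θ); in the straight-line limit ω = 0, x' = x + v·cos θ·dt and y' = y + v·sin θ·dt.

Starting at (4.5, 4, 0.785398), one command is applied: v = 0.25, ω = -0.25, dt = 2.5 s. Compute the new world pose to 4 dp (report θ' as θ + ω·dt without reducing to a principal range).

(5.0474, 4.2801, 0.1604)

θ' = 0.7854 + -0.25·2.5 = 0.1604
R = v/ω = 0.25/-0.25 = -1.0000
x' = 4.5 + -1.0000·(sin 0.1604 − sin 0.7854) = 5.0474
y' = 4 − -1.0000·(cos 0.1604 − cos 0.7854) = 4.2801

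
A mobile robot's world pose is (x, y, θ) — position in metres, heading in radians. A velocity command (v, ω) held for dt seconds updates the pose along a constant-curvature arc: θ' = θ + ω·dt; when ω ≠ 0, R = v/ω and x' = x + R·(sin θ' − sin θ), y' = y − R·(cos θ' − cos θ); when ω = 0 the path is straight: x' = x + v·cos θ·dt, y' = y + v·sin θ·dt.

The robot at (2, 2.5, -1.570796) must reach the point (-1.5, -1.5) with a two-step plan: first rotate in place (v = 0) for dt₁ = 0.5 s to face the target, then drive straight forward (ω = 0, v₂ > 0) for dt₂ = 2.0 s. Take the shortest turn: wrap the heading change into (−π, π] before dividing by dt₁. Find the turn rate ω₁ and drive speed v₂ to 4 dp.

heading to target = atan2(-1.5−2.5, -1.5−2) = -2.2896
Δθ = wrap(-2.2896 − -1.5708) = -0.7188; ω₁ = Δθ/dt₁ = -1.4377
distance = √((-1.5−2)² + (-1.5−2.5)²) = 5.3151; v₂ = distance/dt₂ = 2.6575

ω₁ = -1.4377, v₂ = 2.6575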